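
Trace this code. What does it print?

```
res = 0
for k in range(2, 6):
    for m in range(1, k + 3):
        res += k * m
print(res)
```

k=2,m=1: res = 0+2 = 2
k=2,m=2: res = 2+4 = 6
k=2,m=3: res = 6+6 = 12
k=2,m=4: res = 12+8 = 20
k=3,m=1: res = 20+3 = 23
k=3,m=2: res = 23+6 = 29
k=3,m=3: res = 29+9 = 38
k=3,m=4: res = 38+12 = 50
k=3,m=5: res = 50+15 = 65
k=4,m=1: res = 65+4 = 69
k=4,m=2: res = 69+8 = 77
k=4,m=3: res = 77+12 = 89
k=4,m=4: res = 89+16 = 105
k=4,m=5: res = 105+20 = 125
k=4,m=6: res = 125+24 = 149
k=5,m=1: res = 149+5 = 154
k=5,m=2: res = 154+10 = 164
k=5,m=3: res = 164+15 = 179
k=5,m=4: res = 179+20 = 199
k=5,m=5: res = 199+25 = 224
k=5,m=6: res = 224+30 = 254
k=5,m=7: res = 254+35 = 289

289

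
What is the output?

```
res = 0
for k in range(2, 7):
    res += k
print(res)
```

20

k=2: res = 0+2 = 2
k=3: res = 2+3 = 5
k=4: res = 5+4 = 9
k=5: res = 9+5 = 14
k=6: res = 14+6 = 20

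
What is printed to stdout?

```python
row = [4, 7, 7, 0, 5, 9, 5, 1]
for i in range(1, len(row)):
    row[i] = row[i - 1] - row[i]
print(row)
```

i=1: row[1] = 4-7 = -3 → [4, -3, 7, 0, 5, 9, 5, 1]
i=2: row[2] = (-3)-7 = -10 → [4, -3, -10, 0, 5, 9, 5, 1]
i=3: row[3] = (-10)-0 = -10 → [4, -3, -10, -10, 5, 9, 5, 1]
i=4: row[4] = (-10)-5 = -15 → [4, -3, -10, -10, -15, 9, 5, 1]
i=5: row[5] = (-15)-9 = -24 → [4, -3, -10, -10, -15, -24, 5, 1]
i=6: row[6] = (-24)-5 = -29 → [4, -3, -10, -10, -15, -24, -29, 1]
i=7: row[7] = (-29)-1 = -30 → [4, -3, -10, -10, -15, -24, -29, -30]

[4, -3, -10, -10, -15, -24, -29, -30]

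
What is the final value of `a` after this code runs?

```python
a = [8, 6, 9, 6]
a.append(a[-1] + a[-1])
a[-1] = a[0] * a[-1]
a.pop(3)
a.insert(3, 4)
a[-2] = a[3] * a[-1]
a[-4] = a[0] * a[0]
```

append a[-1]+a[-1] = 6+6 = 12 → [8, 6, 9, 6, 12]
a[-1] = a[0]*a[-1] = 8*12 = 96 → [8, 6, 9, 6, 96]
pop(3) removes 6 → [8, 6, 9, 96]
insert 4 at 3 → [8, 6, 9, 4, 96]
a[-2] = a[3]*a[-1] = 4*96 = 384 → [8, 6, 9, 384, 96]
a[-4] = a[0]*a[0] = 8*8 = 64 → [8, 64, 9, 384, 96]

[8, 64, 9, 384, 96]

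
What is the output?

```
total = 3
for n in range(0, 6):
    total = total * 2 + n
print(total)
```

n=0: total = 3*2+0 = 6
n=1: total = 6*2+1 = 13
n=2: total = 13*2+2 = 28
n=3: total = 28*2+3 = 59
n=4: total = 59*2+4 = 122
n=5: total = 122*2+5 = 249

249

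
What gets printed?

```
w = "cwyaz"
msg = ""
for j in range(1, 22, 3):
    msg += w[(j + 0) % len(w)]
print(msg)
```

j=1: add w[1]='w' → 'w'
j=4: add w[4]='z' → 'wz'
j=7: add w[2]='y' → 'wzy'
j=10: add w[0]='c' → 'wzyc'
j=13: add w[3]='a' → 'wzyca'
j=16: add w[1]='w' → 'wzycaw'
j=19: add w[4]='z' → 'wzycawz'

wzycawz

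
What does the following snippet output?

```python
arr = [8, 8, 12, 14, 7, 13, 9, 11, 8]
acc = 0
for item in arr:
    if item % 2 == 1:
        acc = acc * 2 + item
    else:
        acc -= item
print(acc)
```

item=8: not odd, acc = 0-8 = -8
item=8: not odd, acc = (-8)-8 = -16
item=12: not odd, acc = (-16)-12 = -28
item=14: not odd, acc = (-28)-14 = -42
item=7: odd, acc = (-42)*2+7 = -77
item=13: odd, acc = (-77)*2+13 = -141
item=9: odd, acc = (-141)*2+9 = -273
item=11: odd, acc = (-273)*2+11 = -535
item=8: not odd, acc = (-535)-8 = -543

-543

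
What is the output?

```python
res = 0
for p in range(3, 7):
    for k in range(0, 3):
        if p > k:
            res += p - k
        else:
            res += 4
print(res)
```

42

p=3,k=0: 3>0, res = 0+3 = 3
p=3,k=1: 3>1, res = 3+2 = 5
p=3,k=2: 3>2, res = 5+1 = 6
p=4,k=0: 4>0, res = 6+4 = 10
p=4,k=1: 4>1, res = 10+3 = 13
p=4,k=2: 4>2, res = 13+2 = 15
p=5,k=0: 5>0, res = 15+5 = 20
p=5,k=1: 5>1, res = 20+4 = 24
p=5,k=2: 5>2, res = 24+3 = 27
p=6,k=0: 6>0, res = 27+6 = 33
p=6,k=1: 6>1, res = 33+5 = 38
p=6,k=2: 6>2, res = 38+4 = 42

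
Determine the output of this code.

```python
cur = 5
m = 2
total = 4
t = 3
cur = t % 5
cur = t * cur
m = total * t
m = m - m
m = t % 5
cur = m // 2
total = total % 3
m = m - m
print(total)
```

1

cur = 3%5 = 3
cur = 3*3 = 9
m = 4*3 = 12
m = 12-12 = 0
m = 3%5 = 3
cur = 3//2 = 1
total = 4%3 = 1
m = 3-3 = 0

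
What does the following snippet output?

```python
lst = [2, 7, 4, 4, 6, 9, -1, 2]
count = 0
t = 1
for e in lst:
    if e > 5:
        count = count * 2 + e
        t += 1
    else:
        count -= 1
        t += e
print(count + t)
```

46

e=2: not >5, count = 0-1 = -1; t=3
e=7: >5, count = (-1)*2+7 = 5; t=4
e=4: not >5, count = 5-1 = 4; t=8
e=4: not >5, count = 4-1 = 3; t=12
e=6: >5, count = 3*2+6 = 12; t=13
e=9: >5, count = 12*2+9 = 33; t=14
e=-1: not >5, count = 33-1 = 32; t=13
e=2: not >5, count = 32-1 = 31; t=15
count+t = 31+15 = 46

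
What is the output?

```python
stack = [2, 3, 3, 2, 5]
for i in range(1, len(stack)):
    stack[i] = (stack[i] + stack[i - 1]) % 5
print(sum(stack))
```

5

i=1: stack[1] = (3+2)%5 = 0 → [2, 0, 3, 2, 5]
i=2: stack[2] = (3+0)%5 = 3 → [2, 0, 3, 2, 5]
i=3: stack[3] = (2+3)%5 = 0 → [2, 0, 3, 0, 5]
i=4: stack[4] = (5+0)%5 = 0 → [2, 0, 3, 0, 0]
sum = 5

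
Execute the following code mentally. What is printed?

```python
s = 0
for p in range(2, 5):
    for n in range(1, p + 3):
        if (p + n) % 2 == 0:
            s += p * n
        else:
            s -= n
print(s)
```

68

p=2,n=1: odd sum, s = 0-1 = -1
p=2,n=2: even sum, s = (-1)+4 = 3
p=2,n=3: odd sum, s = 3-3 = 0
p=2,n=4: even sum, s = 0+8 = 8
p=3,n=1: even sum, s = 8+3 = 11
p=3,n=2: odd sum, s = 11-2 = 9
p=3,n=3: even sum, s = 9+9 = 18
p=3,n=4: odd sum, s = 18-4 = 14
p=3,n=5: even sum, s = 14+15 = 29
p=4,n=1: odd sum, s = 29-1 = 28
p=4,n=2: even sum, s = 28+8 = 36
p=4,n=3: odd sum, s = 36-3 = 33
p=4,n=4: even sum, s = 33+16 = 49
p=4,n=5: odd sum, s = 49-5 = 44
p=4,n=6: even sum, s = 44+24 = 68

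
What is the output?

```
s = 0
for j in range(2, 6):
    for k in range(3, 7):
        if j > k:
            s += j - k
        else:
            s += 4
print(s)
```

j=2,k=3: not 2>3, s = 0+4 = 4
j=2,k=4: not 2>4, s = 4+4 = 8
j=2,k=5: not 2>5, s = 8+4 = 12
j=2,k=6: not 2>6, s = 12+4 = 16
j=3,k=3: not 3>3, s = 16+4 = 20
j=3,k=4: not 3>4, s = 20+4 = 24
j=3,k=5: not 3>5, s = 24+4 = 28
j=3,k=6: not 3>6, s = 28+4 = 32
j=4,k=3: 4>3, s = 32+1 = 33
j=4,k=4: not 4>4, s = 33+4 = 37
j=4,k=5: not 4>5, s = 37+4 = 41
j=4,k=6: not 4>6, s = 41+4 = 45
j=5,k=3: 5>3, s = 45+2 = 47
j=5,k=4: 5>4, s = 47+1 = 48
j=5,k=5: not 5>5, s = 48+4 = 52
j=5,k=6: not 5>6, s = 52+4 = 56

56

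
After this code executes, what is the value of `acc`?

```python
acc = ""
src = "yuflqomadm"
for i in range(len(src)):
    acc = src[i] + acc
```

'mdamoqlfuy'

i=0: prepend 'y' → 'y'
i=1: prepend 'u' → 'uy'
i=2: prepend 'f' → 'fuy'
i=3: prepend 'l' → 'lfuy'
i=4: prepend 'q' → 'qlfuy'
i=5: prepend 'o' → 'oqlfuy'
i=6: prepend 'm' → 'moqlfuy'
i=7: prepend 'a' → 'amoqlfuy'
i=8: prepend 'd' → 'damoqlfuy'
i=9: prepend 'm' → 'mdamoqlfuy'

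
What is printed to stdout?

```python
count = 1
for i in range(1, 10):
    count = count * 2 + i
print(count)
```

i=1: count = 1*2+1 = 3
i=2: count = 3*2+2 = 8
i=3: count = 8*2+3 = 19
i=4: count = 19*2+4 = 42
i=5: count = 42*2+5 = 89
i=6: count = 89*2+6 = 184
i=7: count = 184*2+7 = 375
i=8: count = 375*2+8 = 758
i=9: count = 758*2+9 = 1525

1525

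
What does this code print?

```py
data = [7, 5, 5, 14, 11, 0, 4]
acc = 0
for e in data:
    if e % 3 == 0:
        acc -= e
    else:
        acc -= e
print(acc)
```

e=7: not %3==0, acc = 0-7 = -7
e=5: not %3==0, acc = (-7)-5 = -12
e=5: not %3==0, acc = (-12)-5 = -17
e=14: not %3==0, acc = (-17)-14 = -31
e=11: not %3==0, acc = (-31)-11 = -42
e=0: %3==0, acc = (-42)-0 = -42
e=4: not %3==0, acc = (-42)-4 = -46

-46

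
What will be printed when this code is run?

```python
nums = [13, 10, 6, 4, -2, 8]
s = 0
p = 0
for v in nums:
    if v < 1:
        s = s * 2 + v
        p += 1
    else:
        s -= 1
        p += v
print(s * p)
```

-462

v=13: not <1, s = 0-1 = -1; p=13
v=10: not <1, s = (-1)-1 = -2; p=23
v=6: not <1, s = (-2)-1 = -3; p=29
v=4: not <1, s = (-3)-1 = -4; p=33
v=-2: <1, s = (-4)*2+(-2) = -10; p=34
v=8: not <1, s = (-10)-1 = -11; p=42
s*p = (-11)*42 = -462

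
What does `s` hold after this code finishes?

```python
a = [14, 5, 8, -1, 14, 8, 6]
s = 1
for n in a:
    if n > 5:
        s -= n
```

-49

n=14: >5, s = 1-14 = -13
n=5: not >5
n=8: >5, s = (-13)-8 = -21
n=-1: not >5
n=14: >5, s = (-21)-14 = -35
n=8: >5, s = (-35)-8 = -43
n=6: >5, s = (-43)-6 = -49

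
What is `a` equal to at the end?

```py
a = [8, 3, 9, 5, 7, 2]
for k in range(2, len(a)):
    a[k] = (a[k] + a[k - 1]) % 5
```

k=2: a[2] = (9+3)%5 = 2 → [8, 3, 2, 5, 7, 2]
k=3: a[3] = (5+2)%5 = 2 → [8, 3, 2, 2, 7, 2]
k=4: a[4] = (7+2)%5 = 4 → [8, 3, 2, 2, 4, 2]
k=5: a[5] = (2+4)%5 = 1 → [8, 3, 2, 2, 4, 1]

[8, 3, 2, 2, 4, 1]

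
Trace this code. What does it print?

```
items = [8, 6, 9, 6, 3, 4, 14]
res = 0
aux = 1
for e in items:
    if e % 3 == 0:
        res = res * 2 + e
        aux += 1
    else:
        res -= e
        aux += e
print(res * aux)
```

-1457

e=8: not %3==0, res = 0-8 = -8; aux=9
e=6: %3==0, res = (-8)*2+6 = -10; aux=10
e=9: %3==0, res = (-10)*2+9 = -11; aux=11
e=6: %3==0, res = (-11)*2+6 = -16; aux=12
e=3: %3==0, res = (-16)*2+3 = -29; aux=13
e=4: not %3==0, res = (-29)-4 = -33; aux=17
e=14: not %3==0, res = (-33)-14 = -47; aux=31
res*aux = (-47)*31 = -1457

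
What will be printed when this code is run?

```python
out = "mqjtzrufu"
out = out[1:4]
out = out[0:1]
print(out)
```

slice [1:4] → 'qjt'
slice [0:1] → 'q'

q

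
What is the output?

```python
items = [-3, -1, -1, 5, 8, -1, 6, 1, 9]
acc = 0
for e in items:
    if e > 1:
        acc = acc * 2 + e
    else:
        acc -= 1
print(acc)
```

39

e=-3: not >1, acc = 0-1 = -1
e=-1: not >1, acc = (-1)-1 = -2
e=-1: not >1, acc = (-2)-1 = -3
e=5: >1, acc = (-3)*2+5 = -1
e=8: >1, acc = (-1)*2+8 = 6
e=-1: not >1, acc = 6-1 = 5
e=6: >1, acc = 5*2+6 = 16
e=1: not >1, acc = 16-1 = 15
e=9: >1, acc = 15*2+9 = 39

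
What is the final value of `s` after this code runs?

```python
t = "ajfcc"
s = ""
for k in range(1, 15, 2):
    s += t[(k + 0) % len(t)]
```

k=1: add t[1]='j' → 'j'
k=3: add t[3]='c' → 'jc'
k=5: add t[0]='a' → 'jca'
k=7: add t[2]='f' → 'jcaf'
k=9: add t[4]='c' → 'jcafc'
k=11: add t[1]='j' → 'jcafcj'
k=13: add t[3]='c' → 'jcafcjc'

'jcafcjc'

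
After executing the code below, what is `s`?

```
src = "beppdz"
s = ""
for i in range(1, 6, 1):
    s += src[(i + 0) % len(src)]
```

i=1: add src[1]='e' → 'e'
i=2: add src[2]='p' → 'ep'
i=3: add src[3]='p' → 'epp'
i=4: add src[4]='d' → 'eppd'
i=5: add src[5]='z' → 'eppdz'

'eppdz'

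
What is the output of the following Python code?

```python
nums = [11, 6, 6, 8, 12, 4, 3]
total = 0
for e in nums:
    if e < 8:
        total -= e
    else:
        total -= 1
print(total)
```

e=11: not <8, total = 0-1 = -1
e=6: <8, total = (-1)-6 = -7
e=6: <8, total = (-7)-6 = -13
e=8: not <8, total = (-13)-1 = -14
e=12: not <8, total = (-14)-1 = -15
e=4: <8, total = (-15)-4 = -19
e=3: <8, total = (-19)-3 = -22

-22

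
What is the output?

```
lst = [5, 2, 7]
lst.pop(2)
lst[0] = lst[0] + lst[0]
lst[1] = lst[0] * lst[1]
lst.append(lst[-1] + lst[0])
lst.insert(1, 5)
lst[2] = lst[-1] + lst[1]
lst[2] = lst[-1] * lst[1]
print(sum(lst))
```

195

pop(2) removes 7 → [5, 2]
lst[0] = lst[0]+lst[0] = 5+5 = 10 → [10, 2]
lst[1] = lst[0]*lst[1] = 10*2 = 20 → [10, 20]
append lst[-1]+lst[0] = 20+10 = 30 → [10, 20, 30]
insert 5 at 1 → [10, 5, 20, 30]
lst[2] = lst[-1]+lst[1] = 30+5 = 35 → [10, 5, 35, 30]
lst[2] = lst[-1]*lst[1] = 30*5 = 150 → [10, 5, 150, 30]
sum = 195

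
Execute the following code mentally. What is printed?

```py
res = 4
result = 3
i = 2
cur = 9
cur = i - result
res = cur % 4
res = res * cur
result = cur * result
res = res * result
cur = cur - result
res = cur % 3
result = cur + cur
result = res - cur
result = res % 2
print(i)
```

cur = 2-3 = -1
res = (-1)%4 = 3
res = 3*(-1) = -3
result = (-1)*3 = -3
res = (-3)*(-3) = 9
cur = (-1)-(-3) = 2
res = 2%3 = 2
result = 2+2 = 4
result = 2-2 = 0
result = 2%2 = 0

2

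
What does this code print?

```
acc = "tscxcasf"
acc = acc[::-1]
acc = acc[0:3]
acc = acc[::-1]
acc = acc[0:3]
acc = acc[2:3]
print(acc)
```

f

reverse → 'fsacxcst'
slice [0:3] → 'fsa'
reverse → 'asf'
slice [0:3] → 'asf'
slice [2:3] → 'f'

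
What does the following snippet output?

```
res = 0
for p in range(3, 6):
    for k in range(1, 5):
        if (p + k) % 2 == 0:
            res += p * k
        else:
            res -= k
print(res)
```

40

p=3,k=1: even sum, res = 0+3 = 3
p=3,k=2: odd sum, res = 3-2 = 1
p=3,k=3: even sum, res = 1+9 = 10
p=3,k=4: odd sum, res = 10-4 = 6
p=4,k=1: odd sum, res = 6-1 = 5
p=4,k=2: even sum, res = 5+8 = 13
p=4,k=3: odd sum, res = 13-3 = 10
p=4,k=4: even sum, res = 10+16 = 26
p=5,k=1: even sum, res = 26+5 = 31
p=5,k=2: odd sum, res = 31-2 = 29
p=5,k=3: even sum, res = 29+15 = 44
p=5,k=4: odd sum, res = 44-4 = 40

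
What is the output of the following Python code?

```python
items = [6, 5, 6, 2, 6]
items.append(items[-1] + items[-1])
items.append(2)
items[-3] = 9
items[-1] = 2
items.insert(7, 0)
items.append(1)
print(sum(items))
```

append items[-1]+items[-1] = 6+6 = 12 → [6, 5, 6, 2, 6, 12]
append 2 → [6, 5, 6, 2, 6, 12, 2]
items[-3] = 9 → [6, 5, 6, 2, 9, 12, 2]
items[-1] = 2 → [6, 5, 6, 2, 9, 12, 2]
insert 0 at 7 → [6, 5, 6, 2, 9, 12, 2, 0]
append 1 → [6, 5, 6, 2, 9, 12, 2, 0, 1]
sum = 43

43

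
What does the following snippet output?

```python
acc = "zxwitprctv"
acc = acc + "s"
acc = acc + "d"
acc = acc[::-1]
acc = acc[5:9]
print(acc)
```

+ 's' → 'zxwitprctvs'
+ 'd' → 'zxwitprctvsd'
reverse → 'dsvtcrptiwxz'
slice [5:9] → 'rpti'

rpti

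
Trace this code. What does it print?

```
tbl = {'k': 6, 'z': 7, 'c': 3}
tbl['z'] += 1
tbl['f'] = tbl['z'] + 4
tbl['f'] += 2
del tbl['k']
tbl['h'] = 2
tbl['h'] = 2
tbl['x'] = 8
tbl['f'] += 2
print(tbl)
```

tbl['z'] = 7+1 = 8 → {'k': 6, 'z': 8, 'c': 3}
tbl['f'] = tbl['z']+4 = 12 → {'k': 6, 'z': 8, 'c': 3, 'f': 12}
tbl['f'] = 12+2 = 14 → {'k': 6, 'z': 8, 'c': 3, 'f': 14}
del 'k' → {'z': 8, 'c': 3, 'f': 14}
tbl['h'] = 2 → {'z': 8, 'c': 3, 'f': 14, 'h': 2}
tbl['h'] = 2 → {'z': 8, 'c': 3, 'f': 14, 'h': 2}
tbl['x'] = 8 → {'z': 8, 'c': 3, 'f': 14, 'h': 2, 'x': 8}
tbl['f'] = 14+2 = 16 → {'z': 8, 'c': 3, 'f': 16, 'h': 2, 'x': 8}

{'z': 8, 'c': 3, 'f': 16, 'h': 2, 'x': 8}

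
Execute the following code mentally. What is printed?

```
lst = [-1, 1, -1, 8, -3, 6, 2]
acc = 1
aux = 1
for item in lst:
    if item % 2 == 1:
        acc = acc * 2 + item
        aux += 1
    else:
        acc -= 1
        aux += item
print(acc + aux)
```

item=-1: odd, acc = 1*2+(-1) = 1; aux=2
item=1: odd, acc = 1*2+1 = 3; aux=3
item=-1: odd, acc = 3*2+(-1) = 5; aux=4
item=8: not odd, acc = 5-1 = 4; aux=12
item=-3: odd, acc = 4*2+(-3) = 5; aux=13
item=6: not odd, acc = 5-1 = 4; aux=19
item=2: not odd, acc = 4-1 = 3; aux=21
acc+aux = 3+21 = 24

24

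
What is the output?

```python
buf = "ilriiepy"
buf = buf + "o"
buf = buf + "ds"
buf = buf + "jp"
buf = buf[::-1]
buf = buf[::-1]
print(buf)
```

ilriiepyodsjp

+ 'o' → 'ilriiepyo'
+ 'ds' → 'ilriiepyods'
+ 'jp' → 'ilriiepyodsjp'
reverse → 'pjsdoypeiirli'
reverse → 'ilriiepyodsjp'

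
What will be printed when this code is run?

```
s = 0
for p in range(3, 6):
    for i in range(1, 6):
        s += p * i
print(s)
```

180

p=3,i=1: s = 0+3 = 3
p=3,i=2: s = 3+6 = 9
p=3,i=3: s = 9+9 = 18
p=3,i=4: s = 18+12 = 30
p=3,i=5: s = 30+15 = 45
p=4,i=1: s = 45+4 = 49
p=4,i=2: s = 49+8 = 57
p=4,i=3: s = 57+12 = 69
p=4,i=4: s = 69+16 = 85
p=4,i=5: s = 85+20 = 105
p=5,i=1: s = 105+5 = 110
p=5,i=2: s = 110+10 = 120
p=5,i=3: s = 120+15 = 135
p=5,i=4: s = 135+20 = 155
p=5,i=5: s = 155+25 = 180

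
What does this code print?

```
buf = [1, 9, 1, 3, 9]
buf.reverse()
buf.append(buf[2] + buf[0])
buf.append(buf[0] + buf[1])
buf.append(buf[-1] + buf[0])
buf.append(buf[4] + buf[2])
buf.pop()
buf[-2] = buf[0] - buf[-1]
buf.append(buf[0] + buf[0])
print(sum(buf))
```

60

reverse → [9, 3, 1, 9, 1]
append buf[2]+buf[0] = 1+9 = 10 → [9, 3, 1, 9, 1, 10]
append buf[0]+buf[1] = 9+3 = 12 → [9, 3, 1, 9, 1, 10, 12]
append buf[-1]+buf[0] = 12+9 = 21 → [9, 3, 1, 9, 1, 10, 12, 21]
append buf[4]+buf[2] = 1+1 = 2 → [9, 3, 1, 9, 1, 10, 12, 21, 2]
pop() removes 2 → [9, 3, 1, 9, 1, 10, 12, 21]
buf[-2] = buf[0]-buf[-1] = 9-21 = -12 → [9, 3, 1, 9, 1, 10, -12, 21]
append buf[0]+buf[0] = 9+9 = 18 → [9, 3, 1, 9, 1, 10, -12, 21, 18]
sum = 60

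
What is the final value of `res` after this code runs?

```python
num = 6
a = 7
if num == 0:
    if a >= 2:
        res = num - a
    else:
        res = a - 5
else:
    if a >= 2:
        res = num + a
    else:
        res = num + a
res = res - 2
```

11

num=6, a=7
num == 0 is False; a >= 2 is True
→ res = num + a = 13
res = 13-2 = 11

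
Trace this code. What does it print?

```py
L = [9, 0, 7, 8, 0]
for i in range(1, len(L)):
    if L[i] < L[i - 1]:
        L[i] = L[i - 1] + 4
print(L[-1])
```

25

i=1: 0<9, L[1] = 9+4 = 13 → [9, 13, 7, 8, 0]
i=2: 7<13, L[2] = 13+4 = 17 → [9, 13, 17, 8, 0]
i=3: 8<17, L[3] = 17+4 = 21 → [9, 13, 17, 21, 0]
i=4: 0<21, L[4] = 21+4 = 25 → [9, 13, 17, 21, 25]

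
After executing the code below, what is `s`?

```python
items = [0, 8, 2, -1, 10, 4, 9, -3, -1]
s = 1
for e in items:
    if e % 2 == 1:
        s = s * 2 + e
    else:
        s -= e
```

-235

e=0: not odd, s = 1-0 = 1
e=8: not odd, s = 1-8 = -7
e=2: not odd, s = (-7)-2 = -9
e=-1: odd, s = (-9)*2+(-1) = -19
e=10: not odd, s = (-19)-10 = -29
e=4: not odd, s = (-29)-4 = -33
e=9: odd, s = (-33)*2+9 = -57
e=-3: odd, s = (-57)*2+(-3) = -117
e=-1: odd, s = (-117)*2+(-1) = -235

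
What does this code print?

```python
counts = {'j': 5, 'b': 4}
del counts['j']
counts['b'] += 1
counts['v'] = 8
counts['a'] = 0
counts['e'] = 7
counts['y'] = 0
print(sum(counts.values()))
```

del 'j' → {'b': 4}
counts['b'] = 4+1 = 5 → {'b': 5}
counts['v'] = 8 → {'b': 5, 'v': 8}
counts['a'] = 0 → {'b': 5, 'v': 8, 'a': 0}
counts['e'] = 7 → {'b': 5, 'v': 8, 'a': 0, 'e': 7}
counts['y'] = 0 → {'b': 5, 'v': 8, 'a': 0, 'e': 7, 'y': 0}
sum of values = 20

20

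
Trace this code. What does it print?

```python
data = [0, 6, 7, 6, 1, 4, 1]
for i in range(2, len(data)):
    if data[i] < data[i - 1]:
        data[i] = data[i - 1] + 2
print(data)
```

[0, 6, 7, 9, 11, 13, 15]

i=2: 7>=6, unchanged → [0, 6, 7, 6, 1, 4, 1]
i=3: 6<7, data[3] = 7+2 = 9 → [0, 6, 7, 9, 1, 4, 1]
i=4: 1<9, data[4] = 9+2 = 11 → [0, 6, 7, 9, 11, 4, 1]
i=5: 4<11, data[5] = 11+2 = 13 → [0, 6, 7, 9, 11, 13, 1]
i=6: 1<13, data[6] = 13+2 = 15 → [0, 6, 7, 9, 11, 13, 15]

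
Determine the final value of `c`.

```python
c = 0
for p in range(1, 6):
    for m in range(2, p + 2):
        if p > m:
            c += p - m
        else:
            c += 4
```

p=1,m=2: not 1>2, c = 0+4 = 4
p=2,m=2: not 2>2, c = 4+4 = 8
p=2,m=3: not 2>3, c = 8+4 = 12
p=3,m=2: 3>2, c = 12+1 = 13
p=3,m=3: not 3>3, c = 13+4 = 17
p=3,m=4: not 3>4, c = 17+4 = 21
p=4,m=2: 4>2, c = 21+2 = 23
p=4,m=3: 4>3, c = 23+1 = 24
p=4,m=4: not 4>4, c = 24+4 = 28
p=4,m=5: not 4>5, c = 28+4 = 32
p=5,m=2: 5>2, c = 32+3 = 35
p=5,m=3: 5>3, c = 35+2 = 37
p=5,m=4: 5>4, c = 37+1 = 38
p=5,m=5: not 5>5, c = 38+4 = 42
p=5,m=6: not 5>6, c = 42+4 = 46

46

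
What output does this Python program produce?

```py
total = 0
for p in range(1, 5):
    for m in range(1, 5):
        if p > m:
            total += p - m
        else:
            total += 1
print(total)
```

20

p=1,m=1: not 1>1, total = 0+1 = 1
p=1,m=2: not 1>2, total = 1+1 = 2
p=1,m=3: not 1>3, total = 2+1 = 3
p=1,m=4: not 1>4, total = 3+1 = 4
p=2,m=1: 2>1, total = 4+1 = 5
p=2,m=2: not 2>2, total = 5+1 = 6
p=2,m=3: not 2>3, total = 6+1 = 7
p=2,m=4: not 2>4, total = 7+1 = 8
p=3,m=1: 3>1, total = 8+2 = 10
p=3,m=2: 3>2, total = 10+1 = 11
p=3,m=3: not 3>3, total = 11+1 = 12
p=3,m=4: not 3>4, total = 12+1 = 13
p=4,m=1: 4>1, total = 13+3 = 16
p=4,m=2: 4>2, total = 16+2 = 18
p=4,m=3: 4>3, total = 18+1 = 19
p=4,m=4: not 4>4, total = 19+1 = 20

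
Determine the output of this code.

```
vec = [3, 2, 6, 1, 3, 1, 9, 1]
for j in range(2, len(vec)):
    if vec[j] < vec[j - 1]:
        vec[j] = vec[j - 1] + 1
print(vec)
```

[3, 2, 6, 7, 8, 9, 9, 10]

j=2: 6>=2, unchanged → [3, 2, 6, 1, 3, 1, 9, 1]
j=3: 1<6, vec[3] = 6+1 = 7 → [3, 2, 6, 7, 3, 1, 9, 1]
j=4: 3<7, vec[4] = 7+1 = 8 → [3, 2, 6, 7, 8, 1, 9, 1]
j=5: 1<8, vec[5] = 8+1 = 9 → [3, 2, 6, 7, 8, 9, 9, 1]
j=6: 9>=9, unchanged → [3, 2, 6, 7, 8, 9, 9, 1]
j=7: 1<9, vec[7] = 9+1 = 10 → [3, 2, 6, 7, 8, 9, 9, 10]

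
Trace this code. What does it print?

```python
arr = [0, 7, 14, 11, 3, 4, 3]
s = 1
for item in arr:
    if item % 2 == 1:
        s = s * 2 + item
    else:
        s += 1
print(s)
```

151

item=0: not odd, s = 1+1 = 2
item=7: odd, s = 2*2+7 = 11
item=14: not odd, s = 11+1 = 12
item=11: odd, s = 12*2+11 = 35
item=3: odd, s = 35*2+3 = 73
item=4: not odd, s = 73+1 = 74
item=3: odd, s = 74*2+3 = 151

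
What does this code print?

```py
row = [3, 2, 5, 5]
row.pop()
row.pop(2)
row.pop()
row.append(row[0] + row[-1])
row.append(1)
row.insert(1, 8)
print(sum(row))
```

pop() removes 5 → [3, 2, 5]
pop(2) removes 5 → [3, 2]
pop() removes 2 → [3]
append row[0]+row[-1] = 3+3 = 6 → [3, 6]
append 1 → [3, 6, 1]
insert 8 at 1 → [3, 8, 6, 1]
sum = 18

18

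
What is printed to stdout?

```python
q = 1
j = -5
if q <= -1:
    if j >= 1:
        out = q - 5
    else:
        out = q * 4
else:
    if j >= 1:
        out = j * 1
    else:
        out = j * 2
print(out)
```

-10

q=1, j=-5
q <= -1 is False; j >= 1 is False
→ out = j * 2 = -10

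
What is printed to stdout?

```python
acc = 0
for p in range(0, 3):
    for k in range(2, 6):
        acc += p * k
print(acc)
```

p=0,k=2: acc = 0+0 = 0
p=0,k=3: acc = 0+0 = 0
p=0,k=4: acc = 0+0 = 0
p=0,k=5: acc = 0+0 = 0
p=1,k=2: acc = 0+2 = 2
p=1,k=3: acc = 2+3 = 5
p=1,k=4: acc = 5+4 = 9
p=1,k=5: acc = 9+5 = 14
p=2,k=2: acc = 14+4 = 18
p=2,k=3: acc = 18+6 = 24
p=2,k=4: acc = 24+8 = 32
p=2,k=5: acc = 32+10 = 42

42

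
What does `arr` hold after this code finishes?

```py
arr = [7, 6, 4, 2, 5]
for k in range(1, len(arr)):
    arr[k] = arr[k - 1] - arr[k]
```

[7, 1, -3, -5, -10]

k=1: arr[1] = 7-6 = 1 → [7, 1, 4, 2, 5]
k=2: arr[2] = 1-4 = -3 → [7, 1, -3, 2, 5]
k=3: arr[3] = (-3)-2 = -5 → [7, 1, -3, -5, 5]
k=4: arr[4] = (-5)-5 = -10 → [7, 1, -3, -5, -10]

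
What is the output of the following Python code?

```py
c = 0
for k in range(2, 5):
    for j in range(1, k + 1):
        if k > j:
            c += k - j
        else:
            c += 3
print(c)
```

19

k=2,j=1: 2>1, c = 0+1 = 1
k=2,j=2: not 2>2, c = 1+3 = 4
k=3,j=1: 3>1, c = 4+2 = 6
k=3,j=2: 3>2, c = 6+1 = 7
k=3,j=3: not 3>3, c = 7+3 = 10
k=4,j=1: 4>1, c = 10+3 = 13
k=4,j=2: 4>2, c = 13+2 = 15
k=4,j=3: 4>3, c = 15+1 = 16
k=4,j=4: not 4>4, c = 16+3 = 19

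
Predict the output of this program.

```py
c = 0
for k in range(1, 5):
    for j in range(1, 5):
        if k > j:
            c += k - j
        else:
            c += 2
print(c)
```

30

k=1,j=1: not 1>1, c = 0+2 = 2
k=1,j=2: not 1>2, c = 2+2 = 4
k=1,j=3: not 1>3, c = 4+2 = 6
k=1,j=4: not 1>4, c = 6+2 = 8
k=2,j=1: 2>1, c = 8+1 = 9
k=2,j=2: not 2>2, c = 9+2 = 11
k=2,j=3: not 2>3, c = 11+2 = 13
k=2,j=4: not 2>4, c = 13+2 = 15
k=3,j=1: 3>1, c = 15+2 = 17
k=3,j=2: 3>2, c = 17+1 = 18
k=3,j=3: not 3>3, c = 18+2 = 20
k=3,j=4: not 3>4, c = 20+2 = 22
k=4,j=1: 4>1, c = 22+3 = 25
k=4,j=2: 4>2, c = 25+2 = 27
k=4,j=3: 4>3, c = 27+1 = 28
k=4,j=4: not 4>4, c = 28+2 = 30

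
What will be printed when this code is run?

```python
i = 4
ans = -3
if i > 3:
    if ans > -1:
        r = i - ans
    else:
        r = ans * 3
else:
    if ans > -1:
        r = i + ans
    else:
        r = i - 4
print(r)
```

i=4, ans=-3
i > 3 is True; ans > -1 is False
→ r = ans * 3 = -9

-9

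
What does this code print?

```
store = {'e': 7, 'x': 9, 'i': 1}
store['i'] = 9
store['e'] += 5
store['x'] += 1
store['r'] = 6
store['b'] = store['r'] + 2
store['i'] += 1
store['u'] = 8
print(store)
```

store['i'] = 9 → {'e': 7, 'x': 9, 'i': 9}
store['e'] = 7+5 = 12 → {'e': 12, 'x': 9, 'i': 9}
store['x'] = 9+1 = 10 → {'e': 12, 'x': 10, 'i': 9}
store['r'] = 6 → {'e': 12, 'x': 10, 'i': 9, 'r': 6}
store['b'] = store['r']+2 = 8 → {'e': 12, 'x': 10, 'i': 9, 'r': 6, 'b': 8}
store['i'] = 9+1 = 10 → {'e': 12, 'x': 10, 'i': 10, 'r': 6, 'b': 8}
store['u'] = 8 → {'e': 12, 'x': 10, 'i': 10, 'r': 6, 'b': 8, 'u': 8}

{'e': 12, 'x': 10, 'i': 10, 'r': 6, 'b': 8, 'u': 8}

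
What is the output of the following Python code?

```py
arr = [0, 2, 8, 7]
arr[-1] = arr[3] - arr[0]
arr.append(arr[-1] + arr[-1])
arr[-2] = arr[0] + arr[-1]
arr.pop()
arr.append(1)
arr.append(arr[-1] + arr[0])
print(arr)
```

arr[-1] = arr[3]-arr[0] = 7-0 = 7 → [0, 2, 8, 7]
append arr[-1]+arr[-1] = 7+7 = 14 → [0, 2, 8, 7, 14]
arr[-2] = arr[0]+arr[-1] = 0+14 = 14 → [0, 2, 8, 14, 14]
pop() removes 14 → [0, 2, 8, 14]
append 1 → [0, 2, 8, 14, 1]
append arr[-1]+arr[0] = 1+0 = 1 → [0, 2, 8, 14, 1, 1]

[0, 2, 8, 14, 1, 1]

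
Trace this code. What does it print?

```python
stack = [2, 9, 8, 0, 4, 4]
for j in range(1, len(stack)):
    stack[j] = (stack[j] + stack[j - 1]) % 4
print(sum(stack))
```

j=1: stack[1] = (9+2)%4 = 3 → [2, 3, 8, 0, 4, 4]
j=2: stack[2] = (8+3)%4 = 3 → [2, 3, 3, 0, 4, 4]
j=3: stack[3] = (0+3)%4 = 3 → [2, 3, 3, 3, 4, 4]
j=4: stack[4] = (4+3)%4 = 3 → [2, 3, 3, 3, 3, 4]
j=5: stack[5] = (4+3)%4 = 3 → [2, 3, 3, 3, 3, 3]
sum = 17

17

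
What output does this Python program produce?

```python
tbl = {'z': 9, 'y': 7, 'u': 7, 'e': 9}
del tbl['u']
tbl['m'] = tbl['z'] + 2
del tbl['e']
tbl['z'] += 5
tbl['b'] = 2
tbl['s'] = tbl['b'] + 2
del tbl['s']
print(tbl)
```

{'z': 14, 'y': 7, 'm': 11, 'b': 2}

del 'u' → {'z': 9, 'y': 7, 'e': 9}
tbl['m'] = tbl['z']+2 = 11 → {'z': 9, 'y': 7, 'e': 9, 'm': 11}
del 'e' → {'z': 9, 'y': 7, 'm': 11}
tbl['z'] = 9+5 = 14 → {'z': 14, 'y': 7, 'm': 11}
tbl['b'] = 2 → {'z': 14, 'y': 7, 'm': 11, 'b': 2}
tbl['s'] = tbl['b']+2 = 4 → {'z': 14, 'y': 7, 'm': 11, 'b': 2, 's': 4}
del 's' → {'z': 14, 'y': 7, 'm': 11, 'b': 2}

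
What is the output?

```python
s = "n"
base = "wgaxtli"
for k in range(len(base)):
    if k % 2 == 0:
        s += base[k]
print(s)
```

k=0: add 'w' → 'nw'
k=1: skip
k=2: add 'a' → 'nwa'
k=3: skip
k=4: add 't' → 'nwat'
k=5: skip
k=6: add 'i' → 'nwati'

nwati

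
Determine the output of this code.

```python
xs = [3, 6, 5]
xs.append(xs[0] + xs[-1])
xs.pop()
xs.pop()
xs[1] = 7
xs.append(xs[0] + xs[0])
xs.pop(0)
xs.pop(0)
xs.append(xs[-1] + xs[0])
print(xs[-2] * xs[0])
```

36

append xs[0]+xs[-1] = 3+5 = 8 → [3, 6, 5, 8]
pop() removes 8 → [3, 6, 5]
pop() removes 5 → [3, 6]
xs[1] = 7 → [3, 7]
append xs[0]+xs[0] = 3+3 = 6 → [3, 7, 6]
pop(0) removes 3 → [7, 6]
pop(0) removes 7 → [6]
append xs[-1]+xs[0] = 6+6 = 12 → [6, 12]
xs[-2]*xs[0] = 6*6 = 36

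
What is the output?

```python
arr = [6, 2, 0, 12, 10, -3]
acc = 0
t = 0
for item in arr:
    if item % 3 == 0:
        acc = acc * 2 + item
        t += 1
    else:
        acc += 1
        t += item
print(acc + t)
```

item=6: %3==0, acc = 0*2+6 = 6; t=1
item=2: not %3==0, acc = 6+1 = 7; t=3
item=0: %3==0, acc = 7*2+0 = 14; t=4
item=12: %3==0, acc = 14*2+12 = 40; t=5
item=10: not %3==0, acc = 40+1 = 41; t=15
item=-3: %3==0, acc = 41*2+(-3) = 79; t=16
acc+t = 79+16 = 95

95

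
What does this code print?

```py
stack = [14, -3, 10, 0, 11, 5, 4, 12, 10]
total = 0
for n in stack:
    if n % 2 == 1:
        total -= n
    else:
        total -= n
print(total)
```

n=14: not odd, total = 0-14 = -14
n=-3: odd, total = (-14)-(-3) = -11
n=10: not odd, total = (-11)-10 = -21
n=0: not odd, total = (-21)-0 = -21
n=11: odd, total = (-21)-11 = -32
n=5: odd, total = (-32)-5 = -37
n=4: not odd, total = (-37)-4 = -41
n=12: not odd, total = (-41)-12 = -53
n=10: not odd, total = (-53)-10 = -63

-63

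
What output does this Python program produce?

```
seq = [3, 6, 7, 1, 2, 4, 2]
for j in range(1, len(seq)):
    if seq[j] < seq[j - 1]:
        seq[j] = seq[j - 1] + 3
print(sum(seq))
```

74

j=1: 6>=3, unchanged → [3, 6, 7, 1, 2, 4, 2]
j=2: 7>=6, unchanged → [3, 6, 7, 1, 2, 4, 2]
j=3: 1<7, seq[3] = 7+3 = 10 → [3, 6, 7, 10, 2, 4, 2]
j=4: 2<10, seq[4] = 10+3 = 13 → [3, 6, 7, 10, 13, 4, 2]
j=5: 4<13, seq[5] = 13+3 = 16 → [3, 6, 7, 10, 13, 16, 2]
j=6: 2<16, seq[6] = 16+3 = 19 → [3, 6, 7, 10, 13, 16, 19]
sum = 74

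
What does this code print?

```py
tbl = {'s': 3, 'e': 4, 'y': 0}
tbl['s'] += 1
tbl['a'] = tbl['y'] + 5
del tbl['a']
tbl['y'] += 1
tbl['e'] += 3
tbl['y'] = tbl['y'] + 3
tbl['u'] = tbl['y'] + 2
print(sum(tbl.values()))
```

tbl['s'] = 3+1 = 4 → {'s': 4, 'e': 4, 'y': 0}
tbl['a'] = tbl['y']+5 = 5 → {'s': 4, 'e': 4, 'y': 0, 'a': 5}
del 'a' → {'s': 4, 'e': 4, 'y': 0}
tbl['y'] = 0+1 = 1 → {'s': 4, 'e': 4, 'y': 1}
tbl['e'] = 4+3 = 7 → {'s': 4, 'e': 7, 'y': 1}
tbl['y'] = tbl['y']+3 = 4 → {'s': 4, 'e': 7, 'y': 4}
tbl['u'] = tbl['y']+2 = 6 → {'s': 4, 'e': 7, 'y': 4, 'u': 6}
sum of values = 21

21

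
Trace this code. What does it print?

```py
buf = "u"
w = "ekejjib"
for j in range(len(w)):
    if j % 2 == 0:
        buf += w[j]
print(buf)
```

ueejb

j=0: add 'e' → 'ue'
j=1: skip
j=2: add 'e' → 'uee'
j=3: skip
j=4: add 'j' → 'ueej'
j=5: skip
j=6: add 'b' → 'ueejb'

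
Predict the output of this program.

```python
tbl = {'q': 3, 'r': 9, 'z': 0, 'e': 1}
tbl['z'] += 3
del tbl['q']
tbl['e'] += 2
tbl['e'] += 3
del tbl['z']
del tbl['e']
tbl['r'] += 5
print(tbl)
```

{'r': 14}

tbl['z'] = 0+3 = 3 → {'q': 3, 'r': 9, 'z': 3, 'e': 1}
del 'q' → {'r': 9, 'z': 3, 'e': 1}
tbl['e'] = 1+2 = 3 → {'r': 9, 'z': 3, 'e': 3}
tbl['e'] = 3+3 = 6 → {'r': 9, 'z': 3, 'e': 6}
del 'z' → {'r': 9, 'e': 6}
del 'e' → {'r': 9}
tbl['r'] = 9+5 = 14 → {'r': 14}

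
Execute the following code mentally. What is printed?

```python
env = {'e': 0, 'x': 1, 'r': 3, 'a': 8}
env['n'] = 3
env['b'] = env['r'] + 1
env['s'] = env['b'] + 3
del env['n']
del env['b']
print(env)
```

env['n'] = 3 → {'e': 0, 'x': 1, 'r': 3, 'a': 8, 'n': 3}
env['b'] = env['r']+1 = 4 → {'e': 0, 'x': 1, 'r': 3, 'a': 8, 'n': 3, 'b': 4}
env['s'] = env['b']+3 = 7 → {'e': 0, 'x': 1, 'r': 3, 'a': 8, 'n': 3, 'b': 4, 's': 7}
del 'n' → {'e': 0, 'x': 1, 'r': 3, 'a': 8, 'b': 4, 's': 7}
del 'b' → {'e': 0, 'x': 1, 'r': 3, 'a': 8, 's': 7}

{'e': 0, 'x': 1, 'r': 3, 'a': 8, 's': 7}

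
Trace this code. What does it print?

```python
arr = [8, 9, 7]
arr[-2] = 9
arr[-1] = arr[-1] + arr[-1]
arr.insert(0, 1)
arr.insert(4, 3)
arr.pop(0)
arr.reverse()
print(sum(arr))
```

34

arr[-2] = 9 → [8, 9, 7]
arr[-1] = arr[-1]+arr[-1] = 7+7 = 14 → [8, 9, 14]
insert 1 at 0 → [1, 8, 9, 14]
insert 3 at 4 → [1, 8, 9, 14, 3]
pop(0) removes 1 → [8, 9, 14, 3]
reverse → [3, 14, 9, 8]
sum = 34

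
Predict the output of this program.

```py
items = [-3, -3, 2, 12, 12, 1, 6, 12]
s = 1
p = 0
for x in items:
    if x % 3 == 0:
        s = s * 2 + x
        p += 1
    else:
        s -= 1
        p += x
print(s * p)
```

x=-3: %3==0, s = 1*2+(-3) = -1; p=1
x=-3: %3==0, s = (-1)*2+(-3) = -5; p=2
x=2: not %3==0, s = (-5)-1 = -6; p=4
x=12: %3==0, s = (-6)*2+12 = 0; p=5
x=12: %3==0, s = 0*2+12 = 12; p=6
x=1: not %3==0, s = 12-1 = 11; p=7
x=6: %3==0, s = 11*2+6 = 28; p=8
x=12: %3==0, s = 28*2+12 = 68; p=9
s*p = 68*9 = 612

612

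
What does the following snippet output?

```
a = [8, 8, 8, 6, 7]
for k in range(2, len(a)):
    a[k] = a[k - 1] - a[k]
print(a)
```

k=2: a[2] = 8-8 = 0 → [8, 8, 0, 6, 7]
k=3: a[3] = 0-6 = -6 → [8, 8, 0, -6, 7]
k=4: a[4] = (-6)-7 = -13 → [8, 8, 0, -6, -13]

[8, 8, 0, -6, -13]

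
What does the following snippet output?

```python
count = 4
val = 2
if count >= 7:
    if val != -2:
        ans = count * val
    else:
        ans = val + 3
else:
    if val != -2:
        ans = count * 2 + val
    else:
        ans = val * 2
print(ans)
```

count=4, val=2
count >= 7 is False; val != -2 is True
→ ans = count * 2 + val = 10

10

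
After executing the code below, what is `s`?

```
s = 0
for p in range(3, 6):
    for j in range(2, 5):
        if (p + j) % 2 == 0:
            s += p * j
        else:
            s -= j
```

p=3,j=2: odd sum, s = 0-2 = -2
p=3,j=3: even sum, s = (-2)+9 = 7
p=3,j=4: odd sum, s = 7-4 = 3
p=4,j=2: even sum, s = 3+8 = 11
p=4,j=3: odd sum, s = 11-3 = 8
p=4,j=4: even sum, s = 8+16 = 24
p=5,j=2: odd sum, s = 24-2 = 22
p=5,j=3: even sum, s = 22+15 = 37
p=5,j=4: odd sum, s = 37-4 = 33

33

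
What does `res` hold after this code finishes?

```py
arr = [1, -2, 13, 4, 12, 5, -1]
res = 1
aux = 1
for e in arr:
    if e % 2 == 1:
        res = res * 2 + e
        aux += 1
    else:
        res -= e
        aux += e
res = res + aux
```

56

e=1: odd, res = 1*2+1 = 3; aux=2
e=-2: not odd, res = 3-(-2) = 5; aux=0
e=13: odd, res = 5*2+13 = 23; aux=1
e=4: not odd, res = 23-4 = 19; aux=5
e=12: not odd, res = 19-12 = 7; aux=17
e=5: odd, res = 7*2+5 = 19; aux=18
e=-1: odd, res = 19*2+(-1) = 37; aux=19
res+aux = 37+19 = 56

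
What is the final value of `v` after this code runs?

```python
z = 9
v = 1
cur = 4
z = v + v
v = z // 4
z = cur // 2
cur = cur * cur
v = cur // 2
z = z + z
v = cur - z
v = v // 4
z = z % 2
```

z = 1+1 = 2
v = 2//4 = 0
z = 4//2 = 2
cur = 4*4 = 16
v = 16//2 = 8
z = 2+2 = 4
v = 16-4 = 12
v = 12//4 = 3
z = 4%2 = 0

3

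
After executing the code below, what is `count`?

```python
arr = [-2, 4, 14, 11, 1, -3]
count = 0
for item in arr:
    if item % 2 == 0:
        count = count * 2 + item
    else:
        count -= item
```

5

item=-2: even, count = 0*2+(-2) = -2
item=4: even, count = (-2)*2+4 = 0
item=14: even, count = 0*2+14 = 14
item=11: not even, count = 14-11 = 3
item=1: not even, count = 3-1 = 2
item=-3: not even, count = 2-(-3) = 5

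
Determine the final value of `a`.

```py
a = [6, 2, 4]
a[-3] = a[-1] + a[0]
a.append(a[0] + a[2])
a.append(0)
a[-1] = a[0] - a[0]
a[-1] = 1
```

[10, 2, 4, 14, 1]

a[-3] = a[-1]+a[0] = 4+6 = 10 → [10, 2, 4]
append a[0]+a[2] = 10+4 = 14 → [10, 2, 4, 14]
append 0 → [10, 2, 4, 14, 0]
a[-1] = a[0]-a[0] = 10-10 = 0 → [10, 2, 4, 14, 0]
a[-1] = 1 → [10, 2, 4, 14, 1]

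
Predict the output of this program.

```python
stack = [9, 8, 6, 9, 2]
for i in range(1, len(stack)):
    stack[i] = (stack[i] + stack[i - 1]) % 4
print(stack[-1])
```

i=1: stack[1] = (8+9)%4 = 1 → [9, 1, 6, 9, 2]
i=2: stack[2] = (6+1)%4 = 3 → [9, 1, 3, 9, 2]
i=3: stack[3] = (9+3)%4 = 0 → [9, 1, 3, 0, 2]
i=4: stack[4] = (2+0)%4 = 2 → [9, 1, 3, 0, 2]

2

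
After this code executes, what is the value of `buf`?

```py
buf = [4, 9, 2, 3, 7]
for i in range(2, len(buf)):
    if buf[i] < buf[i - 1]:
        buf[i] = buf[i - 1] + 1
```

[4, 9, 10, 11, 12]

i=2: 2<9, buf[2] = 9+1 = 10 → [4, 9, 10, 3, 7]
i=3: 3<10, buf[3] = 10+1 = 11 → [4, 9, 10, 11, 7]
i=4: 7<11, buf[4] = 11+1 = 12 → [4, 9, 10, 11, 12]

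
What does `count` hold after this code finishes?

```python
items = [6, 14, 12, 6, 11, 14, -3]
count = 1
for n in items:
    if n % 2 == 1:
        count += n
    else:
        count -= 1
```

4

n=6: not odd, count = 1-1 = 0
n=14: not odd, count = 0-1 = -1
n=12: not odd, count = (-1)-1 = -2
n=6: not odd, count = (-2)-1 = -3
n=11: odd, count = (-3)+11 = 8
n=14: not odd, count = 8-1 = 7
n=-3: odd, count = 7+(-3) = 4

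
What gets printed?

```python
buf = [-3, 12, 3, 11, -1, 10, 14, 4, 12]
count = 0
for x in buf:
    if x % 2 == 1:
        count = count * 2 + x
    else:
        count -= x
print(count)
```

-127

x=-3: odd, count = 0*2+(-3) = -3
x=12: not odd, count = (-3)-12 = -15
x=3: odd, count = (-15)*2+3 = -27
x=11: odd, count = (-27)*2+11 = -43
x=-1: odd, count = (-43)*2+(-1) = -87
x=10: not odd, count = (-87)-10 = -97
x=14: not odd, count = (-97)-14 = -111
x=4: not odd, count = (-111)-4 = -115
x=12: not odd, count = (-115)-12 = -127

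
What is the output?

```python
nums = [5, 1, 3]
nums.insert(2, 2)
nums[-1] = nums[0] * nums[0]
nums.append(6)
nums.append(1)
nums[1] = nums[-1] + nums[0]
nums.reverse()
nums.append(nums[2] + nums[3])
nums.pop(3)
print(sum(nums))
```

70

insert 2 at 2 → [5, 1, 2, 3]
nums[-1] = nums[0]*nums[0] = 5*5 = 25 → [5, 1, 2, 25]
append 6 → [5, 1, 2, 25, 6]
append 1 → [5, 1, 2, 25, 6, 1]
nums[1] = nums[-1]+nums[0] = 1+5 = 6 → [5, 6, 2, 25, 6, 1]
reverse → [1, 6, 25, 2, 6, 5]
append nums[2]+nums[3] = 25+2 = 27 → [1, 6, 25, 2, 6, 5, 27]
pop(3) removes 2 → [1, 6, 25, 6, 5, 27]
sum = 70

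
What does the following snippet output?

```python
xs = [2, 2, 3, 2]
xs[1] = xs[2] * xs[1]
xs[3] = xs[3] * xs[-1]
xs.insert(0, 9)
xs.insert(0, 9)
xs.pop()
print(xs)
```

xs[1] = xs[2]*xs[1] = 3*2 = 6 → [2, 6, 3, 2]
xs[3] = xs[3]*xs[-1] = 2*2 = 4 → [2, 6, 3, 4]
insert 9 at 0 → [9, 2, 6, 3, 4]
insert 9 at 0 → [9, 9, 2, 6, 3, 4]
pop() removes 4 → [9, 9, 2, 6, 3]

[9, 9, 2, 6, 3]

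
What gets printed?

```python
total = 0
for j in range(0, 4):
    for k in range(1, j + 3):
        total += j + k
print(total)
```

j=0,k=1: total = 0+1 = 1
j=0,k=2: total = 1+2 = 3
j=1,k=1: total = 3+2 = 5
j=1,k=2: total = 5+3 = 8
j=1,k=3: total = 8+4 = 12
j=2,k=1: total = 12+3 = 15
j=2,k=2: total = 15+4 = 19
j=2,k=3: total = 19+5 = 24
j=2,k=4: total = 24+6 = 30
j=3,k=1: total = 30+4 = 34
j=3,k=2: total = 34+5 = 39
j=3,k=3: total = 39+6 = 45
j=3,k=4: total = 45+7 = 52
j=3,k=5: total = 52+8 = 60

60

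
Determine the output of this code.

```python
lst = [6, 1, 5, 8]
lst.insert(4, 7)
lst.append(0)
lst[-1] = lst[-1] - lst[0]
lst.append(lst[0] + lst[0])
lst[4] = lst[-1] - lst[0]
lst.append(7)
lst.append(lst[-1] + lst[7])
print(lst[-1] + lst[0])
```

insert 7 at 4 → [6, 1, 5, 8, 7]
append 0 → [6, 1, 5, 8, 7, 0]
lst[-1] = lst[-1]-lst[0] = 0-6 = -6 → [6, 1, 5, 8, 7, -6]
append lst[0]+lst[0] = 6+6 = 12 → [6, 1, 5, 8, 7, -6, 12]
lst[4] = lst[-1]-lst[0] = 12-6 = 6 → [6, 1, 5, 8, 6, -6, 12]
append 7 → [6, 1, 5, 8, 6, -6, 12, 7]
append lst[-1]+lst[7] = 7+7 = 14 → [6, 1, 5, 8, 6, -6, 12, 7, 14]
lst[-1]+lst[0] = 14+6 = 20

20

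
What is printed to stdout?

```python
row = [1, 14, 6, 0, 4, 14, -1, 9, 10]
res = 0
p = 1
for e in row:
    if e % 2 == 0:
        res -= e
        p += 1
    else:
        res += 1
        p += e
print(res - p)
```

-61

e=1: not even, res = 0+1 = 1; p=2
e=14: even, res = 1-14 = -13; p=3
e=6: even, res = (-13)-6 = -19; p=4
e=0: even, res = (-19)-0 = -19; p=5
e=4: even, res = (-19)-4 = -23; p=6
e=14: even, res = (-23)-14 = -37; p=7
e=-1: not even, res = (-37)+1 = -36; p=6
e=9: not even, res = (-36)+1 = -35; p=15
e=10: even, res = (-35)-10 = -45; p=16
res-p = (-45)-16 = -61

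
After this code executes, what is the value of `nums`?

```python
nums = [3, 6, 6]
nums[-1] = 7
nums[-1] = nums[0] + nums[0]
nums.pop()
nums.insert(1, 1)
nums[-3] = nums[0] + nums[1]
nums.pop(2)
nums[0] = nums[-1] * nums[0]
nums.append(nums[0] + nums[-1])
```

nums[-1] = 7 → [3, 6, 7]
nums[-1] = nums[0]+nums[0] = 3+3 = 6 → [3, 6, 6]
pop() removes 6 → [3, 6]
insert 1 at 1 → [3, 1, 6]
nums[-3] = nums[0]+nums[1] = 3+1 = 4 → [4, 1, 6]
pop(2) removes 6 → [4, 1]
nums[0] = nums[-1]*nums[0] = 1*4 = 4 → [4, 1]
append nums[0]+nums[-1] = 4+1 = 5 → [4, 1, 5]

[4, 1, 5]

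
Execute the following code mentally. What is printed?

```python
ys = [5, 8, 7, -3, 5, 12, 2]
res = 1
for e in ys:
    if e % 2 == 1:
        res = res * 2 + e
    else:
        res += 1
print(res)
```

93

e=5: odd, res = 1*2+5 = 7
e=8: not odd, res = 7+1 = 8
e=7: odd, res = 8*2+7 = 23
e=-3: odd, res = 23*2+(-3) = 43
e=5: odd, res = 43*2+5 = 91
e=12: not odd, res = 91+1 = 92
e=2: not odd, res = 92+1 = 93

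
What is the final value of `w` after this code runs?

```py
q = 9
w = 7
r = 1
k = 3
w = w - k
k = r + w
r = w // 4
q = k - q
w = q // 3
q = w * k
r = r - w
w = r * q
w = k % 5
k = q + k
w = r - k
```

w = 7-3 = 4
k = 1+4 = 5
r = 4//4 = 1
q = 5-9 = -4
w = (-4)//3 = -2
q = (-2)*5 = -10
r = 1-(-2) = 3
w = 3*(-10) = -30
w = 5%5 = 0
k = (-10)+5 = -5
w = 3-(-5) = 8

8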